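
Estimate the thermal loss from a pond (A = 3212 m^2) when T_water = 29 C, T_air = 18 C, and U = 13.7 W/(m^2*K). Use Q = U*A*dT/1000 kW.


Temperature difference dT = 29 - 18 = 11 K
Heat loss (W) = U * A * dT = 13.7 * 3212 * 11 = 484048.4 W
Convert to kW: 484048.4 / 1000 = 484.0484 kW

484.0484 kW


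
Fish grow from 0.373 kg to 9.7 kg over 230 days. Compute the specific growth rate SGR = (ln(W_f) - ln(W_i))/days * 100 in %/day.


ln(W_f) = ln(9.7) = 2.2721259
ln(W_i) = ln(0.373) = -0.98617686
ln(W_f) - ln(W_i) = 2.2721259 - -0.98617686 = 3.2583028
SGR = 3.2583028 / 230 * 100 = 1.41665 %/day

1.41665 %/day


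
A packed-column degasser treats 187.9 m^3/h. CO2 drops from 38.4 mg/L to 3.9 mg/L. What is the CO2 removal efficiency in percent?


CO2_out / CO2_in = 3.9 / 38.4 = 0.1015625
Fraction remaining = 0.1015625
efficiency = (1 - 0.1015625) * 100 = 89.8438 %

89.8438 %


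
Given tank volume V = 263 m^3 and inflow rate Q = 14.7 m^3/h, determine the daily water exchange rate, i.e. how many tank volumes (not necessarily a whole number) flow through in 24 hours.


Daily flow volume = 14.7 m^3/h * 24 h = 352.8 m^3/day
Exchanges = daily flow / tank volume = 352.8 / 263 = 1.34144 exchanges/day

1.34144 exchanges/day


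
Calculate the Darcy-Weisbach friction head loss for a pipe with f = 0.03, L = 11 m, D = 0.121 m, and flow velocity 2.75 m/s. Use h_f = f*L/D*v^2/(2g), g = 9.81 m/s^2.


v^2 = 2.75^2 = 7.5625 m^2/s^2
L/D = 11/0.121 = 90.909091
h_f = f*(L/D)*v^2/(2g) = 0.03 * 90.909091 * 7.5625 / 19.62 = 1.05122 m

1.05122 m


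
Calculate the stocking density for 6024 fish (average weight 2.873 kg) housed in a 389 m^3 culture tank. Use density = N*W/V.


Total biomass = 6024 fish * 2.873 kg = 17306.952 kg
Density = total biomass / volume = 17306.952 / 389 = 44.4909 kg/m^3

44.4909 kg/m^3


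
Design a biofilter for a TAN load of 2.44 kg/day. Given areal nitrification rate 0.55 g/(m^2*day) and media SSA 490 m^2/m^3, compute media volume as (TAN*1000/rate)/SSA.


A = 2.44*1000 / 0.55 = 4436.3636 m^2
V = 4436.3636 / 490 = 9.0538

9.0538 m^3


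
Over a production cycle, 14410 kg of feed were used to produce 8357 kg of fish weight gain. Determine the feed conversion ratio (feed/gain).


FCR = feed consumed / weight gained
FCR = 14410 kg / 8357 kg = 1.7243

1.7243


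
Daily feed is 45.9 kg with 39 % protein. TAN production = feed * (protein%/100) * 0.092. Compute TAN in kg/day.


Protein in feed = 45.9 * 39/100 = 17.901 kg/day
TAN = protein * 0.092 = 17.901 * 0.092 = 1.646892 kg/day

1.646892 kg/day


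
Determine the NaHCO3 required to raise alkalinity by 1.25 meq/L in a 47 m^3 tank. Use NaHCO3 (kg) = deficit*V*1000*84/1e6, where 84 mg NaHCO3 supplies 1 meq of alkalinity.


Tank volume in L = 47 m^3 * 1000 = 47000 L
Total meq required = 1.25 meq/L * 47000 L = 58750 meq
NaHCO3 mass = 58750 meq * 84 mg/meq / 1e6 = 4.935 kg

4.935 kg


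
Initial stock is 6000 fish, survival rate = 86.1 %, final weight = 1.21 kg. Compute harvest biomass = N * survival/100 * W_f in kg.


Survivors = 6000 * 86.1/100 = 5166 fish
Harvest biomass = survivors * W_f = 5166 * 1.21 = 6250.86 kg

6250.86 kg


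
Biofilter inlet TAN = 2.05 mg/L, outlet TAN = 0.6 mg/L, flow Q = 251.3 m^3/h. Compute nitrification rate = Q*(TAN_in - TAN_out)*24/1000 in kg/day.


Concentration drop: TAN_in - TAN_out = 2.05 - 0.6 = 1.45 mg/L
Hourly TAN removed = Q * dTAN = 251.3 m^3/h * 1.45 mg/L = 364.385 g/h  (m^3/h * mg/L = g/h)
Daily TAN removed = 364.385 * 24 = 8745.24 g/day
Convert to kg/day: 8745.24 / 1000 = 8.74524 kg/day

8.74524 kg/day


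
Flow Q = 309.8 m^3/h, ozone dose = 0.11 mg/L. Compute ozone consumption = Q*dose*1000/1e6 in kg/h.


O3 demand (mg/h) = Q * dose * 1000 = 309.8 * 0.11 * 1000 = 34078 mg/h
Convert mg to kg: 34078 / 1e6 = 0.034078 kg/h

0.034078 kg/h


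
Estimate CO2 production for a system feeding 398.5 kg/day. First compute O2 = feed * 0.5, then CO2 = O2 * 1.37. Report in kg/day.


O2 = 398.5 * 0.5 = 199.25
CO2 = 199.25 * 1.37 = 272.9725

272.9725 kg/day


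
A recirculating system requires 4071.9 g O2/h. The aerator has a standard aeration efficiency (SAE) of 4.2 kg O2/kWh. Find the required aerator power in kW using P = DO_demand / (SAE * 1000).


SAE in g O2/kWh = 4.2 * 1000 = 4200 g/kWh
P = DO_demand / SAE_g = 4071.9 / 4200 = 0.9695 kW

0.9695 kW


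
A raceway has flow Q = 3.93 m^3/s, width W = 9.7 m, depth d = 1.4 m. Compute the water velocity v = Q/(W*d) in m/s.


Cross-sectional area = W * d = 9.7 * 1.4 = 13.58 m^2
Velocity = Q / A = 3.93 / 13.58 = 0.289396 m/s

0.289396 m/s


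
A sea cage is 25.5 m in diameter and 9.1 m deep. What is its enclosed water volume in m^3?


r = d/2 = 25.5/2 = 12.75 m
Base area = pi*r^2 = pi*12.75^2 = 510.70516 m^2
Volume = 510.70516 * 9.1 = 4647.42 m^3

4647.42 m^3


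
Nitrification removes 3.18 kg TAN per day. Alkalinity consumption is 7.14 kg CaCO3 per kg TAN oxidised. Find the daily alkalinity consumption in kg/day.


Alkalinity factor: 7.14 kg CaCO3 consumed per kg TAN nitrified
alk = 3.18 kg TAN * 7.14 = 22.7052 kg CaCO3/day

22.7052 kg CaCO3/day


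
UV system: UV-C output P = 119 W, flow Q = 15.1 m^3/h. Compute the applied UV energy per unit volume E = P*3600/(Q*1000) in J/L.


Energy delivered per hour = 119 W * 3600 s = 428400 J/h
Volume treated per hour = 15.1 m^3/h * 1000 = 15100 L/h
dose = 428400 / 15100 = 28.3709 J/L

28.3709 J/L


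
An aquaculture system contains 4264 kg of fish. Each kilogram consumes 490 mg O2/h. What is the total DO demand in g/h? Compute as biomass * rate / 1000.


Total O2 consumption (mg/h) = 4264 kg * 490 mg/(kg*h) = 2089360 mg/h
Convert to g/h: 2089360 / 1000 = 2089.36 g/h

2089.36 g/h


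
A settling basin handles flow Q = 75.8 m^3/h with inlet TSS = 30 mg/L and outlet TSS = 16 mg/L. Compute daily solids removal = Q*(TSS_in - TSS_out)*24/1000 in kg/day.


Concentration drop: TSS_in - TSS_out = 30 - 16 = 14 mg/L
Hourly solids removed = Q * dTSS = 75.8 m^3/h * 14 mg/L = 1061.2 g/h  (m^3/h * mg/L = g/h)
Daily solids removed = 1061.2 * 24 = 25468.8 g/day
Convert g to kg: 25468.8 / 1000 = 25.4688 kg/day

25.4688 kg/day


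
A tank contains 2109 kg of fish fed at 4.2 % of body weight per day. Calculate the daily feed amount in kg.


Feeding rate fraction = 4.2% / 100 = 0.042
Daily feed = 2109 kg * 0.042 = 88.578 kg/day

88.578 kg/day


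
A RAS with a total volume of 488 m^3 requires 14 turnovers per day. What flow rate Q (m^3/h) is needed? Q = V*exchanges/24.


Daily recirculation volume = 488 m^3 * 14 = 6832 m^3/day
Flow rate Q = daily volume / 24 h = 6832 / 24 = 284.667 m^3/h

284.667 m^3/h


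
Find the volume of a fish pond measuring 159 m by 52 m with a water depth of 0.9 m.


Base area = L * W = 159 * 52 = 8268 m^2
Volume = area * depth = 8268 * 0.9 = 7441.2 m^3

7441.2 m^3


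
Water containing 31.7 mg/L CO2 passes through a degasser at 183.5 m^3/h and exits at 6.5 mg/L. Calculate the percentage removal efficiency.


CO2_out / CO2_in = 6.5 / 31.7 = 0.20504732
Fraction remaining = 0.20504732
efficiency = (1 - 0.20504732) * 100 = 79.4953 %

79.4953 %


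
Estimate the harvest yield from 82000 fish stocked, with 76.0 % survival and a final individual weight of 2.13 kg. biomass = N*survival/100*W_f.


Survivors = 82000 * 76.0/100 = 62320 fish
Harvest biomass = survivors * W_f = 62320 * 2.13 = 132741.6 kg

132741.6 kg


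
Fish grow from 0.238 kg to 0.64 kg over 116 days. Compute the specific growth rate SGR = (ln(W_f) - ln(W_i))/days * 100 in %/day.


ln(W_f) = ln(0.64) = -0.4462871
ln(W_i) = ln(0.238) = -1.4354846
ln(W_f) - ln(W_i) = -0.4462871 - -1.4354846 = 0.9891975
SGR = 0.9891975 / 116 * 100 = 0.852756 %/day

0.852756 %/day


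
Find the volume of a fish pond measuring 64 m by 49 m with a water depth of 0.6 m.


Base area = L * W = 64 * 49 = 3136 m^2
Volume = area * depth = 3136 * 0.6 = 1881.6 m^3

1881.6 m^3


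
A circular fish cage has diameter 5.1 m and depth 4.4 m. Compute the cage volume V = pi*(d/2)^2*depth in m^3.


r = d/2 = 5.1/2 = 2.55 m
Base area = pi*r^2 = pi*2.55^2 = 20.428206 m^2
Volume = 20.428206 * 4.4 = 89.8841 m^3

89.8841 m^3


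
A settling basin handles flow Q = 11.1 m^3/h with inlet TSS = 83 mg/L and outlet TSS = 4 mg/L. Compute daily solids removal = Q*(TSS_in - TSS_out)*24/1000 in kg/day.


Concentration drop: TSS_in - TSS_out = 83 - 4 = 79 mg/L
Hourly solids removed = Q * dTSS = 11.1 m^3/h * 79 mg/L = 876.9 g/h  (m^3/h * mg/L = g/h)
Daily solids removed = 876.9 * 24 = 21045.6 g/day
Convert g to kg: 21045.6 / 1000 = 21.0456 kg/day

21.0456 kg/day


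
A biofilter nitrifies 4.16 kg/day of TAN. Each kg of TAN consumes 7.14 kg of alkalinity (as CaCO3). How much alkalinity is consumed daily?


Alkalinity factor: 7.14 kg CaCO3 consumed per kg TAN nitrified
alk = 4.16 kg TAN * 7.14 = 29.7024 kg CaCO3/day

29.7024 kg CaCO3/day


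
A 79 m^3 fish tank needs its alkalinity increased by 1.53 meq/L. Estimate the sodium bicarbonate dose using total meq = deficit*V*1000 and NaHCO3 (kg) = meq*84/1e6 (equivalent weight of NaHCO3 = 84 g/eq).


Tank volume in L = 79 m^3 * 1000 = 79000 L
Total meq required = 1.53 meq/L * 79000 L = 120870 meq
NaHCO3 mass = 120870 meq * 84 mg/meq / 1e6 = 10.1531 kg

10.1531 kg


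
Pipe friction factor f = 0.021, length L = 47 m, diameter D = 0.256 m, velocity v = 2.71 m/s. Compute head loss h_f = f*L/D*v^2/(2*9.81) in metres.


v^2 = 2.71^2 = 7.3441 m^2/s^2
L/D = 47/0.256 = 183.59375
h_f = f*(L/D)*v^2/(2g) = 0.021 * 183.59375 * 7.3441 / 19.62 = 1.44317 m

1.44317 m


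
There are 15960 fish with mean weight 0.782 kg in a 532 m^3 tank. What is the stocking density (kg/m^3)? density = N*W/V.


Total biomass = 15960 fish * 0.782 kg = 12480.72 kg
Density = total biomass / volume = 12480.72 / 532 = 23.46 kg/m^3

23.46 kg/m^3


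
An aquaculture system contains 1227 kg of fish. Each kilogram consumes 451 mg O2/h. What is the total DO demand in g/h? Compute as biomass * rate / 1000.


Total O2 consumption (mg/h) = 1227 kg * 451 mg/(kg*h) = 553377 mg/h
Convert to g/h: 553377 / 1000 = 553.377 g/h

553.377 g/h


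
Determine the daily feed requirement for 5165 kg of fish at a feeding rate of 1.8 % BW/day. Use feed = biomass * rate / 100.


Feeding rate fraction = 1.8% / 100 = 0.018
Daily feed = 5165 kg * 0.018 = 92.97 kg/day

92.97 kg/day


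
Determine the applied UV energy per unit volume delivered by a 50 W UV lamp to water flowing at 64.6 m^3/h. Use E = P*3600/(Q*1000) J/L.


Energy delivered per hour = 50 W * 3600 s = 180000 J/h
Volume treated per hour = 64.6 m^3/h * 1000 = 64600 L/h
dose = 180000 / 64600 = 2.78638 J/L

2.78638 J/L


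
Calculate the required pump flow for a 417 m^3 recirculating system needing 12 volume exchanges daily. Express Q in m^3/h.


Daily recirculation volume = 417 m^3 * 12 = 5004 m^3/day
Flow rate Q = daily volume / 24 h = 5004 / 24 = 208.5 m^3/h

208.5 m^3/h


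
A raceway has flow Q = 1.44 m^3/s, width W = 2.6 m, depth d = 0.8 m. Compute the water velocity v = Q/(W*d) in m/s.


Cross-sectional area = W * d = 2.6 * 0.8 = 2.08 m^2
Velocity = Q / A = 1.44 / 2.08 = 0.692308 m/s

0.692308 m/s


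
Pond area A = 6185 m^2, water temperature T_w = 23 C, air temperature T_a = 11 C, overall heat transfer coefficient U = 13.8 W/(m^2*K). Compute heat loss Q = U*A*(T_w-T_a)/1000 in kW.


Temperature difference dT = 23 - 11 = 12 K
Heat loss (W) = U * A * dT = 13.8 * 6185 * 12 = 1024236 W
Convert to kW: 1024236 / 1000 = 1024.236 kW

1024.236 kW


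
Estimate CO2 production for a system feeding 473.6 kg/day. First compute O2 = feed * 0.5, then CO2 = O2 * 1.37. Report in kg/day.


O2 = 473.6 * 0.5 = 236.8
CO2 = 236.8 * 1.37 = 324.416

324.416 kg/day


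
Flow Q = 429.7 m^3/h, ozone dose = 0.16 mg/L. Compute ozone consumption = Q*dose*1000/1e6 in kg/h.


O3 demand (mg/h) = Q * dose * 1000 = 429.7 * 0.16 * 1000 = 68752 mg/h
Convert mg to kg: 68752 / 1e6 = 0.068752 kg/h

0.068752 kg/h


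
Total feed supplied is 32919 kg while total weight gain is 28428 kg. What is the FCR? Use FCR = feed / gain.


FCR = feed consumed / weight gained
FCR = 32919 kg / 28428 kg = 1.15798

1.15798


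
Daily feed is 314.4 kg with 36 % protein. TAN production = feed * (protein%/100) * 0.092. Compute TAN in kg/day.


Protein in feed = 314.4 * 36/100 = 113.184 kg/day
TAN = protein * 0.092 = 113.184 * 0.092 = 10.412928 kg/day

10.412928 kg/day


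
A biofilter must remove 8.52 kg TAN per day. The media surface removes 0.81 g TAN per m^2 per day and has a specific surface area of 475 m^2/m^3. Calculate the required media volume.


A = 8.52*1000 / 0.81 = 10518.519 m^2
V = 10518.519 / 475 = 22.1443

22.1443 m^3


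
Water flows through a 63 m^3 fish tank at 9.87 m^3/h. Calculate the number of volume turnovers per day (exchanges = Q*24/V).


Daily flow volume = 9.87 m^3/h * 24 h = 236.88 m^3/day
Exchanges = daily flow / tank volume = 236.88 / 63 = 3.76 exchanges/day

3.76 exchanges/day


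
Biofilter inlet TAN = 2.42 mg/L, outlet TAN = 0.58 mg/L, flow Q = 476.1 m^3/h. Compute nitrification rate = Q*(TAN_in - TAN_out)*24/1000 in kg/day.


Concentration drop: TAN_in - TAN_out = 2.42 - 0.58 = 1.84 mg/L
Hourly TAN removed = Q * dTAN = 476.1 m^3/h * 1.84 mg/L = 876.024 g/h  (m^3/h * mg/L = g/h)
Daily TAN removed = 876.024 * 24 = 21024.576 g/day
Convert to kg/day: 21024.576 / 1000 = 21.024576 kg/day

21.024576 kg/day


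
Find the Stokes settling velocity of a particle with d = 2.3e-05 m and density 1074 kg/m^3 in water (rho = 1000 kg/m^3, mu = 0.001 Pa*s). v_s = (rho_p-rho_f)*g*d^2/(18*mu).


Density difference: rho_p - rho_f = 1074 - 1000 = 74 kg/m^3
d^2 = (2.3e-05)^2 = 5.29e-10 m^2
Numerator = (rho_p - rho_f) * g * d^2 = 74 * 9.81 * 5.29e-10 = 3.8402226e-07
Denominator = 18 * mu = 18 * 0.001 = 0.018
v_s = 3.8402226e-07 / 0.018 = 2.13346e-05 m/s
Check: Re = rho_f * v_s * d / mu = 1000 * 2.13346e-05 * 2.3e-05 / 0.001 = 4.91e-04 < 1, so Stokes' law applies.

2.13346e-05 m/s


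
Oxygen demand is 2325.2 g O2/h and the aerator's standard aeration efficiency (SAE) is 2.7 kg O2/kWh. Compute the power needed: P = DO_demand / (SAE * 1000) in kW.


SAE in g O2/kWh = 2.7 * 1000 = 2700 g/kWh
P = DO_demand / SAE_g = 2325.2 / 2700 = 0.861185 kW

0.861185 kW


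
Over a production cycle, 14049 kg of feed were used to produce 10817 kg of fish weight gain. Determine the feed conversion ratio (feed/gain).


FCR = feed consumed / weight gained
FCR = 14049 kg / 10817 kg = 1.29879

1.29879


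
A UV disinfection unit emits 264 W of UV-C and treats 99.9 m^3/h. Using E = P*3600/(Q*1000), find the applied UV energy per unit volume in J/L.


Energy delivered per hour = 264 W * 3600 s = 950400 J/h
Volume treated per hour = 99.9 m^3/h * 1000 = 99900 L/h
dose = 950400 / 99900 = 9.51351 J/L

9.51351 J/L


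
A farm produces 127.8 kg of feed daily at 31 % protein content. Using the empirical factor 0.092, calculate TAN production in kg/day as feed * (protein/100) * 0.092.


Protein in feed = 127.8 * 31/100 = 39.618 kg/day
TAN = protein * 0.092 = 39.618 * 0.092 = 3.644856 kg/day

3.644856 kg/day


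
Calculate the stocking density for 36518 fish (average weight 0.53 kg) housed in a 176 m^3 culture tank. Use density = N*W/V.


Total biomass = 36518 fish * 0.53 kg = 19354.54 kg
Density = total biomass / volume = 19354.54 / 176 = 109.969 kg/m^3

109.969 kg/m^3


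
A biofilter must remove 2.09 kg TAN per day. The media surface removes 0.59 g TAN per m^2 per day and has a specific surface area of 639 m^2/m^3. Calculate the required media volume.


A = 2.09*1000 / 0.59 = 3542.3729 m^2
V = 3542.3729 / 639 = 5.54362

5.54362 m^3


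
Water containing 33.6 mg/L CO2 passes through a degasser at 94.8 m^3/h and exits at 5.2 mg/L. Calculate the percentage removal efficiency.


CO2_out / CO2_in = 5.2 / 33.6 = 0.1547619
Fraction remaining = 0.1547619
efficiency = (1 - 0.1547619) * 100 = 84.5238 %

84.5238 %


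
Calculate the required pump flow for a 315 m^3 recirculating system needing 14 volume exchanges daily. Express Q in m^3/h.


Daily recirculation volume = 315 m^3 * 14 = 4410 m^3/day
Flow rate Q = daily volume / 24 h = 4410 / 24 = 183.75 m^3/h

183.75 m^3/h


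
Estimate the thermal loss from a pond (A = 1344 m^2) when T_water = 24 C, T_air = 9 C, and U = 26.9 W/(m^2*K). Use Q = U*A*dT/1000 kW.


Temperature difference dT = 24 - 9 = 15 K
Heat loss (W) = U * A * dT = 26.9 * 1344 * 15 = 542304 W
Convert to kW: 542304 / 1000 = 542.304 kW

542.304 kW


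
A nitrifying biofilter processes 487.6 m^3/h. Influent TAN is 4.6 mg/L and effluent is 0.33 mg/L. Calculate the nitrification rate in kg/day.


Concentration drop: TAN_in - TAN_out = 4.6 - 0.33 = 4.27 mg/L
Hourly TAN removed = Q * dTAN = 487.6 m^3/h * 4.27 mg/L = 2082.052 g/h  (m^3/h * mg/L = g/h)
Daily TAN removed = 2082.052 * 24 = 49969.248 g/day
Convert to kg/day: 49969.248 / 1000 = 49.969248 kg/day

49.969248 kg/day


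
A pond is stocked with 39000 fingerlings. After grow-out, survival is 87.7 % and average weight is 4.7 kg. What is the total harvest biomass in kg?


Survivors = 39000 * 87.7/100 = 34203 fish
Harvest biomass = survivors * W_f = 34203 * 4.7 = 160754.1 kg

160754.1 kg


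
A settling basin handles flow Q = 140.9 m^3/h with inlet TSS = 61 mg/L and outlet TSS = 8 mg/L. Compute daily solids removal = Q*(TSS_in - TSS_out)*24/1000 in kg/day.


Concentration drop: TSS_in - TSS_out = 61 - 8 = 53 mg/L
Hourly solids removed = Q * dTSS = 140.9 m^3/h * 53 mg/L = 7467.7 g/h  (m^3/h * mg/L = g/h)
Daily solids removed = 7467.7 * 24 = 179224.8 g/day
Convert g to kg: 179224.8 / 1000 = 179.2248 kg/day

179.2248 kg/day


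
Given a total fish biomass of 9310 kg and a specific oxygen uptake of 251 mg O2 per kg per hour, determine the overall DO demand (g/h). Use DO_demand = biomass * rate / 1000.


Total O2 consumption (mg/h) = 9310 kg * 251 mg/(kg*h) = 2336810 mg/h
Convert to g/h: 2336810 / 1000 = 2336.81 g/h

2336.81 g/h


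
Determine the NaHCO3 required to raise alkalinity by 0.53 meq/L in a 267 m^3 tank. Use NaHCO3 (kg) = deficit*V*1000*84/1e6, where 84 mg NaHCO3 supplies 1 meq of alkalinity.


Tank volume in L = 267 m^3 * 1000 = 267000 L
Total meq required = 0.53 meq/L * 267000 L = 141510 meq
NaHCO3 mass = 141510 meq * 84 mg/meq / 1e6 = 11.8868 kg

11.8868 kg


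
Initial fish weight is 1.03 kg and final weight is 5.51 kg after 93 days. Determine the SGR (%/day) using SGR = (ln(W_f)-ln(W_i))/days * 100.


ln(W_f) = ln(5.51) = 1.7065646
ln(W_i) = ln(1.03) = 0.029558802
ln(W_f) - ln(W_i) = 1.7065646 - 0.029558802 = 1.6770058
SGR = 1.6770058 / 93 * 100 = 1.80323 %/day

1.80323 %/day


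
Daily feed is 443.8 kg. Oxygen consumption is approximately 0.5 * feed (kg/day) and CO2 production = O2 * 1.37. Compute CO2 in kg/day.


O2 = 443.8 * 0.5 = 221.9
CO2 = 221.9 * 1.37 = 304.003

304.003 kg/day


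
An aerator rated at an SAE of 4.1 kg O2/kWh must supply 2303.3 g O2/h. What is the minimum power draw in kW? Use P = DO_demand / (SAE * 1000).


SAE in g O2/kWh = 4.1 * 1000 = 4100 g/kWh
P = DO_demand / SAE_g = 2303.3 / 4100 = 0.56178 kW

0.56178 kW


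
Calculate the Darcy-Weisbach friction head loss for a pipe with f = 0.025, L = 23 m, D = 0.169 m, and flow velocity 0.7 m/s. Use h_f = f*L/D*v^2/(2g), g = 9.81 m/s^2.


v^2 = 0.7^2 = 0.49 m^2/s^2
L/D = 23/0.169 = 136.09467
h_f = f*(L/D)*v^2/(2g) = 0.025 * 136.09467 * 0.49 / 19.62 = 0.0849725 m

0.0849725 m


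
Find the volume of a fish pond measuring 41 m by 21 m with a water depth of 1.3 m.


Base area = L * W = 41 * 21 = 861 m^2
Volume = area * depth = 861 * 1.3 = 1119.3 m^3

1119.3 m^3


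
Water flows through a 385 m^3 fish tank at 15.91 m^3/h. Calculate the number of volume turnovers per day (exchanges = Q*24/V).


Daily flow volume = 15.91 m^3/h * 24 h = 381.84 m^3/day
Exchanges = daily flow / tank volume = 381.84 / 385 = 0.991792 exchanges/day

0.991792 exchanges/day


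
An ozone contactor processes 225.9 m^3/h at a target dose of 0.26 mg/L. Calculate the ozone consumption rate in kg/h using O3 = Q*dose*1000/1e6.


O3 demand (mg/h) = Q * dose * 1000 = 225.9 * 0.26 * 1000 = 58734 mg/h
Convert mg to kg: 58734 / 1e6 = 0.058734 kg/h

0.058734 kg/h


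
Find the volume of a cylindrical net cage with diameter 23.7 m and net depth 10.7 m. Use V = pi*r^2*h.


r = d/2 = 23.7/2 = 11.85 m
Base area = pi*r^2 = pi*11.85^2 = 441.15029 m^2
Volume = 441.15029 * 10.7 = 4720.31 m^3

4720.31 m^3


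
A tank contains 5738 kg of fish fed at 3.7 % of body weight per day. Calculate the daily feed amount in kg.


Feeding rate fraction = 3.7% / 100 = 0.037
Daily feed = 5738 kg * 0.037 = 212.306 kg/day

212.306 kg/day


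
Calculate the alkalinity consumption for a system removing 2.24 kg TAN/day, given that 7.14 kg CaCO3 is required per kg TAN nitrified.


Alkalinity factor: 7.14 kg CaCO3 consumed per kg TAN nitrified
alk = 2.24 kg TAN * 7.14 = 15.9936 kg CaCO3/day

15.9936 kg CaCO3/day


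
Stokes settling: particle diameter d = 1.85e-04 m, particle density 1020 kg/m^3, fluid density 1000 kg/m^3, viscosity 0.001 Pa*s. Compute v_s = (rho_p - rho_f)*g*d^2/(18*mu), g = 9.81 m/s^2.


Density difference: rho_p - rho_f = 1020 - 1000 = 20 kg/m^3
d^2 = (1.85e-04)^2 = 3.4225e-08 m^2
Numerator = (rho_p - rho_f) * g * d^2 = 20 * 9.81 * 3.4225e-08 = 6.714945e-06
Denominator = 18 * mu = 18 * 0.001 = 0.018
v_s = 6.714945e-06 / 0.018 = 3.73052e-04 m/s
Check: Re = rho_f * v_s * d / mu = 1000 * 3.73052e-04 * 1.85e-04 / 0.001 = 0.069 < 1, so Stokes' law applies.

3.73052e-04 m/s


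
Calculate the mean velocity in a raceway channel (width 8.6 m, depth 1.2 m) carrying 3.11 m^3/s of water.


Cross-sectional area = W * d = 8.6 * 1.2 = 10.32 m^2
Velocity = Q / A = 3.11 / 10.32 = 0.301357 m/s

0.301357 m/s


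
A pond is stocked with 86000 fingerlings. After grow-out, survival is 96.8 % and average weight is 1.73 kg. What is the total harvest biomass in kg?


Survivors = 86000 * 96.8/100 = 83248 fish
Harvest biomass = survivors * W_f = 83248 * 1.73 = 144019.04 kg

144019.04 kg


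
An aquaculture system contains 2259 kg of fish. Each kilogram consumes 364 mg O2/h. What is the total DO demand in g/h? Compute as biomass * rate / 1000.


Total O2 consumption (mg/h) = 2259 kg * 364 mg/(kg*h) = 822276 mg/h
Convert to g/h: 822276 / 1000 = 822.276 g/h

822.276 g/h


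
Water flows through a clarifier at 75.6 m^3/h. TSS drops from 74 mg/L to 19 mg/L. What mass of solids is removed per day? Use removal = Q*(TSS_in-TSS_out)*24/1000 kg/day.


Concentration drop: TSS_in - TSS_out = 74 - 19 = 55 mg/L
Hourly solids removed = Q * dTSS = 75.6 m^3/h * 55 mg/L = 4158 g/h  (m^3/h * mg/L = g/h)
Daily solids removed = 4158 * 24 = 99792 g/day
Convert g to kg: 99792 / 1000 = 99.792 kg/day

99.792 kg/day


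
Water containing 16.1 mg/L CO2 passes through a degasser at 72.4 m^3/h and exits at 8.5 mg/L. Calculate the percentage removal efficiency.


CO2_out / CO2_in = 8.5 / 16.1 = 0.52795031
Fraction remaining = 0.52795031
efficiency = (1 - 0.52795031) * 100 = 47.205 %

47.205 %


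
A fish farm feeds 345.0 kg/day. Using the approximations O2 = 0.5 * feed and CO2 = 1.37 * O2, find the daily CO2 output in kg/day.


O2 = 345.0 * 0.5 = 172.5
CO2 = 172.5 * 1.37 = 236.325

236.325 kg/day


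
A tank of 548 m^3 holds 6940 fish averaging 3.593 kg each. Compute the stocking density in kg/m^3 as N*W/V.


Total biomass = 6940 fish * 3.593 kg = 24935.42 kg
Density = total biomass / volume = 24935.42 / 548 = 45.5026 kg/m^3

45.5026 kg/m^3


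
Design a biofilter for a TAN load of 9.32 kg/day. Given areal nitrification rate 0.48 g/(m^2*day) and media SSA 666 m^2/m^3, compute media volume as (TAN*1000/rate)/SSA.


A = 9.32*1000 / 0.48 = 19416.667 m^2
V = 19416.667 / 666 = 29.1542

29.1542 m^3


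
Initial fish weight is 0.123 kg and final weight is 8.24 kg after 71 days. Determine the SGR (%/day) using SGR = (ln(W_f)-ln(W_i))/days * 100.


ln(W_f) = ln(8.24) = 2.1090003
ln(W_i) = ln(0.123) = -2.0955709
ln(W_f) - ln(W_i) = 2.1090003 - -2.0955709 = 4.2045712
SGR = 4.2045712 / 71 * 100 = 5.92193 %/day

5.92193 %/day


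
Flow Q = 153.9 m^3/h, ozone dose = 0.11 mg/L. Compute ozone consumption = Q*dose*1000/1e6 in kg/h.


O3 demand (mg/h) = Q * dose * 1000 = 153.9 * 0.11 * 1000 = 16929 mg/h
Convert mg to kg: 16929 / 1e6 = 0.016929 kg/h

0.016929 kg/h


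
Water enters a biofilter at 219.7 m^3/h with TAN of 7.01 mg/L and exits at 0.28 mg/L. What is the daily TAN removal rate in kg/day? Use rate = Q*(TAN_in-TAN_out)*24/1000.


Concentration drop: TAN_in - TAN_out = 7.01 - 0.28 = 6.73 mg/L
Hourly TAN removed = Q * dTAN = 219.7 m^3/h * 6.73 mg/L = 1478.581 g/h  (m^3/h * mg/L = g/h)
Daily TAN removed = 1478.581 * 24 = 35485.944 g/day
Convert to kg/day: 35485.944 / 1000 = 35.485944 kg/day

35.485944 kg/day


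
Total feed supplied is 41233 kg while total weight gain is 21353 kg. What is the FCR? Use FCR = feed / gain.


FCR = feed consumed / weight gained
FCR = 41233 kg / 21353 kg = 1.93102

1.93102


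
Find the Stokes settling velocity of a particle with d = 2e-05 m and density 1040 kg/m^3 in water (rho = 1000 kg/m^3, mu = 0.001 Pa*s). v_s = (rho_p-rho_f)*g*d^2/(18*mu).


Density difference: rho_p - rho_f = 1040 - 1000 = 40 kg/m^3
d^2 = (2e-05)^2 = 4e-10 m^2
Numerator = (rho_p - rho_f) * g * d^2 = 40 * 9.81 * 4e-10 = 1.5696e-07
Denominator = 18 * mu = 18 * 0.001 = 0.018
v_s = 1.5696e-07 / 0.018 = 8.72e-06 m/s
Check: Re = rho_f * v_s * d / mu = 1000 * 8.72e-06 * 2e-05 / 0.001 = 1.74e-04 < 1, so Stokes' law applies.

8.72e-06 m/s


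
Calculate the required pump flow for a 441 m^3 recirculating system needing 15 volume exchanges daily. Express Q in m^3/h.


Daily recirculation volume = 441 m^3 * 15 = 6615 m^3/day
Flow rate Q = daily volume / 24 h = 6615 / 24 = 275.625 m^3/h

275.625 m^3/h


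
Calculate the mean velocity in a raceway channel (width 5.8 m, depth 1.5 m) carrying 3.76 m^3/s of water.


Cross-sectional area = W * d = 5.8 * 1.5 = 8.7 m^2
Velocity = Q / A = 3.76 / 8.7 = 0.432184 m/s

0.432184 m/s


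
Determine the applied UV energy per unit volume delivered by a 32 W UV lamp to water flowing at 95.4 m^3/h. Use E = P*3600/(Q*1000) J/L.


Energy delivered per hour = 32 W * 3600 s = 115200 J/h
Volume treated per hour = 95.4 m^3/h * 1000 = 95400 L/h
dose = 115200 / 95400 = 1.20755 J/L

1.20755 J/L


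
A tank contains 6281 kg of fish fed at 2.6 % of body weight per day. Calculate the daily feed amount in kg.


Feeding rate fraction = 2.6% / 100 = 0.026
Daily feed = 6281 kg * 0.026 = 163.306 kg/day

163.306 kg/day


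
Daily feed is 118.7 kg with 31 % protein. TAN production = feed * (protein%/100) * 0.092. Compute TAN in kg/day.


Protein in feed = 118.7 * 31/100 = 36.797 kg/day
TAN = protein * 0.092 = 36.797 * 0.092 = 3.385324 kg/day

3.385324 kg/day


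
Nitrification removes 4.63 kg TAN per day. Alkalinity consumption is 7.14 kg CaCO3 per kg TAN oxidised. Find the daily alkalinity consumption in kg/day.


Alkalinity factor: 7.14 kg CaCO3 consumed per kg TAN nitrified
alk = 4.63 kg TAN * 7.14 = 33.0582 kg CaCO3/day

33.0582 kg CaCO3/day


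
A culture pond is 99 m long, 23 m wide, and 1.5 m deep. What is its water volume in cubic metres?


Base area = L * W = 99 * 23 = 2277 m^2
Volume = area * depth = 2277 * 1.5 = 3415.5 m^3

3415.5 m^3


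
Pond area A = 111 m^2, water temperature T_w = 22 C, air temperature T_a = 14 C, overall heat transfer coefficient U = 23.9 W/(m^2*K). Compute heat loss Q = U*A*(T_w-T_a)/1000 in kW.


Temperature difference dT = 22 - 14 = 8 K
Heat loss (W) = U * A * dT = 23.9 * 111 * 8 = 21223.2 W
Convert to kW: 21223.2 / 1000 = 21.2232 kW

21.2232 kW


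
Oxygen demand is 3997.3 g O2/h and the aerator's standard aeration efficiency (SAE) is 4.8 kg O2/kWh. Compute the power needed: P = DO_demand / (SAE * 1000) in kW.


SAE in g O2/kWh = 4.8 * 1000 = 4800 g/kWh
P = DO_demand / SAE_g = 3997.3 / 4800 = 0.832771 kW

0.832771 kW


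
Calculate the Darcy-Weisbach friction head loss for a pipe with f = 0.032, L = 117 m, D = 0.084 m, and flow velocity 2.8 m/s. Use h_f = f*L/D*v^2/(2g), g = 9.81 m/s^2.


v^2 = 2.8^2 = 7.84 m^2/s^2
L/D = 117/0.084 = 1392.8571
h_f = f*(L/D)*v^2/(2g) = 0.032 * 1392.8571 * 7.84 / 19.62 = 17.8104 m

17.8104 m


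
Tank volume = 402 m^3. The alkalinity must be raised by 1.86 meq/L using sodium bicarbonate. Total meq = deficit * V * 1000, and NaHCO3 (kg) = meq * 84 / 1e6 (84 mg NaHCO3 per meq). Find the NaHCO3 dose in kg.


Tank volume in L = 402 m^3 * 1000 = 402000 L
Total meq required = 1.86 meq/L * 402000 L = 747720 meq
NaHCO3 mass = 747720 meq * 84 mg/meq / 1e6 = 62.8085 kg

62.8085 kg


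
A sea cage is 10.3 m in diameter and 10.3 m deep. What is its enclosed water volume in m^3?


r = d/2 = 10.3/2 = 5.15 m
Base area = pi*r^2 = pi*5.15^2 = 83.322891 m^2
Volume = 83.322891 * 10.3 = 858.226 m^3

858.226 m^3


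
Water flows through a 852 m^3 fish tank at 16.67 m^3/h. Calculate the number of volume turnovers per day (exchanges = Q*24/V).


Daily flow volume = 16.67 m^3/h * 24 h = 400.08 m^3/day
Exchanges = daily flow / tank volume = 400.08 / 852 = 0.469577 exchanges/day

0.469577 exchanges/day


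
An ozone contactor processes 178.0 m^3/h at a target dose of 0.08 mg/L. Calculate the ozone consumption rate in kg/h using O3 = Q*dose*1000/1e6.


O3 demand (mg/h) = Q * dose * 1000 = 178.0 * 0.08 * 1000 = 14240 mg/h
Convert mg to kg: 14240 / 1e6 = 0.01424 kg/h

0.01424 kg/h


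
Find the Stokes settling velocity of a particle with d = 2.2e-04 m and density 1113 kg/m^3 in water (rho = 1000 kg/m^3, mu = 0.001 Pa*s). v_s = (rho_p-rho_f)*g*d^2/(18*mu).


Density difference: rho_p - rho_f = 1113 - 1000 = 113 kg/m^3
d^2 = (2.2e-04)^2 = 4.84e-08 m^2
Numerator = (rho_p - rho_f) * g * d^2 = 113 * 9.81 * 4.84e-08 = 5.3652852e-05
Denominator = 18 * mu = 18 * 0.001 = 0.018
v_s = 5.3652852e-05 / 0.018 = 0.00298071 m/s
Check: Re = rho_f * v_s * d / mu = 1000 * 0.00298071 * 2.2e-04 / 0.001 = 0.656 < 1, so Stokes' law applies.

0.00298071 m/s


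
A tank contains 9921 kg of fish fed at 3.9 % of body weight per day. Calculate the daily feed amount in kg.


Feeding rate fraction = 3.9% / 100 = 0.039
Daily feed = 9921 kg * 0.039 = 386.919 kg/day

386.919 kg/day


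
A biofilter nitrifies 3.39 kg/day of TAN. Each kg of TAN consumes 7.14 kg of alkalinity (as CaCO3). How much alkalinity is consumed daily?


Alkalinity factor: 7.14 kg CaCO3 consumed per kg TAN nitrified
alk = 3.39 kg TAN * 7.14 = 24.2046 kg CaCO3/day

24.2046 kg CaCO3/day


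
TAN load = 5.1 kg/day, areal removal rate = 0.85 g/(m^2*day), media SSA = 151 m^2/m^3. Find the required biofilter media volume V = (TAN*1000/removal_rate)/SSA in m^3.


A = 5.1*1000 / 0.85 = 6000 m^2
V = 6000 / 151 = 39.7351

39.7351 m^3


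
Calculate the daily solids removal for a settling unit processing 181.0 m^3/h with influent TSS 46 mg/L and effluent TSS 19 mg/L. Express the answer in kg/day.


Concentration drop: TSS_in - TSS_out = 46 - 19 = 27 mg/L
Hourly solids removed = Q * dTSS = 181.0 m^3/h * 27 mg/L = 4887 g/h  (m^3/h * mg/L = g/h)
Daily solids removed = 4887 * 24 = 117288 g/day
Convert g to kg: 117288 / 1000 = 117.288 kg/day

117.288 kg/day


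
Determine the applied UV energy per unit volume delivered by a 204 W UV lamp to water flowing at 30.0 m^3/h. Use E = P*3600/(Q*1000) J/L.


Energy delivered per hour = 204 W * 3600 s = 734400 J/h
Volume treated per hour = 30.0 m^3/h * 1000 = 30000 L/h
dose = 734400 / 30000 = 24.48 J/L

24.48 J/L


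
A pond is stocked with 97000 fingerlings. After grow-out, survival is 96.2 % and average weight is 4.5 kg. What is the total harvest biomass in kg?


Survivors = 97000 * 96.2/100 = 93314 fish
Harvest biomass = survivors * W_f = 93314 * 4.5 = 419913 kg

419913 kg


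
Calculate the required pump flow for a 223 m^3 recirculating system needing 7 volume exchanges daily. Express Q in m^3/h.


Daily recirculation volume = 223 m^3 * 7 = 1561 m^3/day
Flow rate Q = daily volume / 24 h = 1561 / 24 = 65.0417 m^3/h

65.0417 m^3/h


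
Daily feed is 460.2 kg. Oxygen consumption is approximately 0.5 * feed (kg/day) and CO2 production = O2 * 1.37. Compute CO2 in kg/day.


O2 = 460.2 * 0.5 = 230.1
CO2 = 230.1 * 1.37 = 315.237

315.237 kg/day


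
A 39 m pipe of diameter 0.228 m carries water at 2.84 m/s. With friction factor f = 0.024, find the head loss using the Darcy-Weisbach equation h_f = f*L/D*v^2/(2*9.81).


v^2 = 2.84^2 = 8.0656 m^2/s^2
L/D = 39/0.228 = 171.05263
h_f = f*(L/D)*v^2/(2g) = 0.024 * 171.05263 * 8.0656 / 19.62 = 1.68764 m

1.68764 m


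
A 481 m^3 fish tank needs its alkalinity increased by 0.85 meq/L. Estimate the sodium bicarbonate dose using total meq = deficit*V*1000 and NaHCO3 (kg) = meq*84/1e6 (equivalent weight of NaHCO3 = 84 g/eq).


Tank volume in L = 481 m^3 * 1000 = 481000 L
Total meq required = 0.85 meq/L * 481000 L = 408850 meq
NaHCO3 mass = 408850 meq * 84 mg/meq / 1e6 = 34.3434 kg

34.3434 kg


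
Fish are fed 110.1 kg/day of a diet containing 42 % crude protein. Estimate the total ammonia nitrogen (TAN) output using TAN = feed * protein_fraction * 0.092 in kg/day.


Protein in feed = 110.1 * 42/100 = 46.242 kg/day
TAN = protein * 0.092 = 46.242 * 0.092 = 4.254264 kg/day

4.254264 kg/day


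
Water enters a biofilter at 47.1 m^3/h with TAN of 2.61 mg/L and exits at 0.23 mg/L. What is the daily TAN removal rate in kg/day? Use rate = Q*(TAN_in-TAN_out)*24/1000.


Concentration drop: TAN_in - TAN_out = 2.61 - 0.23 = 2.38 mg/L
Hourly TAN removed = Q * dTAN = 47.1 m^3/h * 2.38 mg/L = 112.098 g/h  (m^3/h * mg/L = g/h)
Daily TAN removed = 112.098 * 24 = 2690.352 g/day
Convert to kg/day: 2690.352 / 1000 = 2.690352 kg/day

2.690352 kg/day


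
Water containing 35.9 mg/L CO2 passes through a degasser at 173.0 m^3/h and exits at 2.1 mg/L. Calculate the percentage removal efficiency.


CO2_out / CO2_in = 2.1 / 35.9 = 0.058495822
Fraction remaining = 0.058495822
efficiency = (1 - 0.058495822) * 100 = 94.1504 %

94.1504 %


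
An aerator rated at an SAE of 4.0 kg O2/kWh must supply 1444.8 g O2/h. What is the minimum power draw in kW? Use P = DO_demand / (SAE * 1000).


SAE in g O2/kWh = 4.0 * 1000 = 4000 g/kWh
P = DO_demand / SAE_g = 1444.8 / 4000 = 0.3612 kW

0.3612 kW


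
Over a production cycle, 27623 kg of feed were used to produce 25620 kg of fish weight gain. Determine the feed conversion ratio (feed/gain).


FCR = feed consumed / weight gained
FCR = 27623 kg / 25620 kg = 1.07818

1.07818


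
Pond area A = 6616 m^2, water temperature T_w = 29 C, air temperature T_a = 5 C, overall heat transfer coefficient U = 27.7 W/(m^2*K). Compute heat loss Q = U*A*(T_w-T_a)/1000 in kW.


Temperature difference dT = 29 - 5 = 24 K
Heat loss (W) = U * A * dT = 27.7 * 6616 * 24 = 4398316.8 W
Convert to kW: 4398316.8 / 1000 = 4398.3168 kW

4398.3168 kW


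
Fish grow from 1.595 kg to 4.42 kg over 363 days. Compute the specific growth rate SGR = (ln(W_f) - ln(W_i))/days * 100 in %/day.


ln(W_f) = ln(4.42) = 1.4861397
ln(W_i) = ln(1.595) = 0.46687374
ln(W_f) - ln(W_i) = 1.4861397 - 0.46687374 = 1.019266
SGR = 1.019266 / 363 * 100 = 0.28079 %/day

0.28079 %/day


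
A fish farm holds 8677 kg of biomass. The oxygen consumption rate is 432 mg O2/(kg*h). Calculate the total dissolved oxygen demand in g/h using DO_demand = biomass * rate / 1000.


Total O2 consumption (mg/h) = 8677 kg * 432 mg/(kg*h) = 3748464 mg/h
Convert to g/h: 3748464 / 1000 = 3748.464 g/h

3748.464 g/h


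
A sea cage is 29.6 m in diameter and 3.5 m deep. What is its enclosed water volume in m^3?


r = d/2 = 29.6/2 = 14.8 m
Base area = pi*r^2 = pi*14.8^2 = 688.13445 m^2
Volume = 688.13445 * 3.5 = 2408.47 m^3

2408.47 m^3


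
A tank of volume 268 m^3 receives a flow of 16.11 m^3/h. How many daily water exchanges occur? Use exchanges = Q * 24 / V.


Daily flow volume = 16.11 m^3/h * 24 h = 386.64 m^3/day
Exchanges = daily flow / tank volume = 386.64 / 268 = 1.44269 exchanges/day

1.44269 exchanges/day


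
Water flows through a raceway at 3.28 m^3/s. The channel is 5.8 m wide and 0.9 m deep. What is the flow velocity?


Cross-sectional area = W * d = 5.8 * 0.9 = 5.22 m^2
Velocity = Q / A = 3.28 / 5.22 = 0.628352 m/s

0.628352 m/s


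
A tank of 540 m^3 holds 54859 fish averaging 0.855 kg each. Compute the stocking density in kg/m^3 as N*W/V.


Total biomass = 54859 fish * 0.855 kg = 46904.445 kg
Density = total biomass / volume = 46904.445 / 540 = 86.8601 kg/m^3

86.8601 kg/m^3


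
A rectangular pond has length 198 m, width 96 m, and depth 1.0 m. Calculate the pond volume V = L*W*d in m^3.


Base area = L * W = 198 * 96 = 19008 m^2
Volume = area * depth = 19008 * 1.0 = 19008 m^3

19008 m^3


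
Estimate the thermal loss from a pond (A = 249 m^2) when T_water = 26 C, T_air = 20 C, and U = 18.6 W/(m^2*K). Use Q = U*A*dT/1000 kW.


Temperature difference dT = 26 - 20 = 6 K
Heat loss (W) = U * A * dT = 18.6 * 249 * 6 = 27788.4 W
Convert to kW: 27788.4 / 1000 = 27.7884 kW

27.7884 kW


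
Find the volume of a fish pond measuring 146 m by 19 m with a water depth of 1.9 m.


Base area = L * W = 146 * 19 = 2774 m^2
Volume = area * depth = 2774 * 1.9 = 5270.6 m^3

5270.6 m^3


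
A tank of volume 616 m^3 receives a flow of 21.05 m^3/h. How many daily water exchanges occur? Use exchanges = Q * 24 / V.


Daily flow volume = 21.05 m^3/h * 24 h = 505.2 m^3/day
Exchanges = daily flow / tank volume = 505.2 / 616 = 0.82013 exchanges/day

0.82013 exchanges/day


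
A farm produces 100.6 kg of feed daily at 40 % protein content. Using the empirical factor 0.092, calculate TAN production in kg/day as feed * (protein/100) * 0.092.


Protein in feed = 100.6 * 40/100 = 40.24 kg/day
TAN = protein * 0.092 = 40.24 * 0.092 = 3.70208 kg/day

3.70208 kg/day


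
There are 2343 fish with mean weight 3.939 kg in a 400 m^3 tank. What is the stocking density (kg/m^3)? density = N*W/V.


Total biomass = 2343 fish * 3.939 kg = 9229.077 kg
Density = total biomass / volume = 9229.077 / 400 = 23.0727 kg/m^3

23.0727 kg/m^3


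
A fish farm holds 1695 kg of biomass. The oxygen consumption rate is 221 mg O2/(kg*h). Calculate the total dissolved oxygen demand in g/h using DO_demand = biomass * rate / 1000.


Total O2 consumption (mg/h) = 1695 kg * 221 mg/(kg*h) = 374595 mg/h
Convert to g/h: 374595 / 1000 = 374.595 g/h

374.595 g/h


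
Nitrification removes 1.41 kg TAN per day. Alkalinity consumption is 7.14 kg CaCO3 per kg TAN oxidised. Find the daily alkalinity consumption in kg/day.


Alkalinity factor: 7.14 kg CaCO3 consumed per kg TAN nitrified
alk = 1.41 kg TAN * 7.14 = 10.0674 kg CaCO3/day

10.0674 kg CaCO3/day


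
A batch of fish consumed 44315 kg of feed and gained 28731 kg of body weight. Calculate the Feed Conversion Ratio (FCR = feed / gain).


FCR = feed consumed / weight gained
FCR = 44315 kg / 28731 kg = 1.54241

1.54241


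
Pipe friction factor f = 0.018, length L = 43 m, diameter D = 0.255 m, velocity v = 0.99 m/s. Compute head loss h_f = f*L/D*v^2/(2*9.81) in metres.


v^2 = 0.99^2 = 0.9801 m^2/s^2
L/D = 43/0.255 = 168.62745
h_f = f*(L/D)*v^2/(2g) = 0.018 * 168.62745 * 0.9801 / 19.62 = 0.151625 m

0.151625 m


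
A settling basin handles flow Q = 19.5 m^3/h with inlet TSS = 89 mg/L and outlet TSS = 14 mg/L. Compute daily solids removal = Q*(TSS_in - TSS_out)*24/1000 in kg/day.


Concentration drop: TSS_in - TSS_out = 89 - 14 = 75 mg/L
Hourly solids removed = Q * dTSS = 19.5 m^3/h * 75 mg/L = 1462.5 g/h  (m^3/h * mg/L = g/h)
Daily solids removed = 1462.5 * 24 = 35100 g/day
Convert g to kg: 35100 / 1000 = 35.1 kg/day

35.1 kg/day


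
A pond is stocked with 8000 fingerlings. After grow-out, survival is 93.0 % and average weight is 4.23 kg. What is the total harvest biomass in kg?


Survivors = 8000 * 93.0/100 = 7440 fish
Harvest biomass = survivors * W_f = 7440 * 4.23 = 31471.2 kg

31471.2 kg
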